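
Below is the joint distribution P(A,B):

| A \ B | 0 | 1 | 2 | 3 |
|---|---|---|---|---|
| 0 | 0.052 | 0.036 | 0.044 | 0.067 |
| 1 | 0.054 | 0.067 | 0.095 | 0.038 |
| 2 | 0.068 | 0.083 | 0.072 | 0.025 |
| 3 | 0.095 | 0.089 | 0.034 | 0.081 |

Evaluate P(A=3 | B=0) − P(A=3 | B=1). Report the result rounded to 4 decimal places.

P(B=0) = 0.052 + 0.054 + 0.068 + 0.095 = 0.269; P(A=3 | B=0) = 0.095/0.269 = 0.35316.
P(B=1) = 0.036 + 0.067 + 0.083 + 0.089 = 0.275; P(A=3 | B=1) = 0.089/0.275 = 0.32364.
Difference = 0.0295.

0.0295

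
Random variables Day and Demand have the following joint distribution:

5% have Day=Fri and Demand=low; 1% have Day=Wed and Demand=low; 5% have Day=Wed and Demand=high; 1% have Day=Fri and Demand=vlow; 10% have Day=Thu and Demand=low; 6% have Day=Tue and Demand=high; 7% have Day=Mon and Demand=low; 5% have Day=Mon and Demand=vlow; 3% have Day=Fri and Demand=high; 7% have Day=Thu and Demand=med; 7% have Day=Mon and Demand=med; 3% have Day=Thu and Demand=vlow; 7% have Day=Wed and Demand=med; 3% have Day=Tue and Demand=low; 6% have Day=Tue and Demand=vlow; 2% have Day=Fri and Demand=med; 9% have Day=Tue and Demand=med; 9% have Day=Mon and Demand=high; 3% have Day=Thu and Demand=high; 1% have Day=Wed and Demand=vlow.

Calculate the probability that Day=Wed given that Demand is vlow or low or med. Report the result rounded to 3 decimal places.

P(Demand=vlow) = 0.05 + 0.06 + 0.01 + 0.03 + 0.01 = 0.16.
P(Demand=low) = 0.07 + 0.03 + 0.01 + 0.10 + 0.05 = 0.26.
P(Demand=med) = 0.07 + 0.09 + 0.07 + 0.07 + 0.02 = 0.32.
P(Demand ∈ {vlow, low, med}) = 0.16 + 0.26 + 0.32 = 0.74; P(Day=Wed, Demand ∈ {vlow, low, med}) = 0.01 + 0.01 + 0.07 = 0.09.
P(Day=Wed | Demand ∈ {vlow, low, med}) = 0.09/0.74 = 0.122.

0.122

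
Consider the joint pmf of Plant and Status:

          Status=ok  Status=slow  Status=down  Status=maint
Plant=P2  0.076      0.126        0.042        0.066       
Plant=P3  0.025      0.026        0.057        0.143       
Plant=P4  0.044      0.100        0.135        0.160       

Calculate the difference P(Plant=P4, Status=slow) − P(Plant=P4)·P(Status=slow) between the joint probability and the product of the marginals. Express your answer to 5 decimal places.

P(Plant=P4) = 0.044 + 0.100 + 0.135 + 0.160 = 0.439.
P(Status=slow) = 0.126 + 0.026 + 0.100 = 0.252.
P(Plant=P4, Status=slow) − P(Plant=P4)P(Status=slow) = 0.100 − 0.439×0.252 = -0.01063.

-0.01063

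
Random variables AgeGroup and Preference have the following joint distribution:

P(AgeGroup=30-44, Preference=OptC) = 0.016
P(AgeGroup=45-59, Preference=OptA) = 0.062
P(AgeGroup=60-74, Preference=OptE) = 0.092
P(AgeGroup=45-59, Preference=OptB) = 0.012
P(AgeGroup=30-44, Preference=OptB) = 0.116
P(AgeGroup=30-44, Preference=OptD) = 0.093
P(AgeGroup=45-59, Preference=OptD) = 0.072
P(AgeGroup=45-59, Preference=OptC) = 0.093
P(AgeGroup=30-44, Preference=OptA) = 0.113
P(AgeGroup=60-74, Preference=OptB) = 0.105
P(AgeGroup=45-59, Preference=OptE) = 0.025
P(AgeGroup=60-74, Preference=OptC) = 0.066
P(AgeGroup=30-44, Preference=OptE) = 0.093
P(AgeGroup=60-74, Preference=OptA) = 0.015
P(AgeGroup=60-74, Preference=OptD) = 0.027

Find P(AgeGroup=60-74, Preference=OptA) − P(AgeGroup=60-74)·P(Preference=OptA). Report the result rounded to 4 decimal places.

-0.0430

P(AgeGroup=60-74) = 0.015 + 0.105 + 0.066 + 0.027 + 0.092 = 0.305.
P(Preference=OptA) = 0.113 + 0.062 + 0.015 = 0.190.
P(AgeGroup=60-74, Preference=OptA) − P(AgeGroup=60-74)P(Preference=OptA) = 0.015 − 0.305×0.190 = -0.0430.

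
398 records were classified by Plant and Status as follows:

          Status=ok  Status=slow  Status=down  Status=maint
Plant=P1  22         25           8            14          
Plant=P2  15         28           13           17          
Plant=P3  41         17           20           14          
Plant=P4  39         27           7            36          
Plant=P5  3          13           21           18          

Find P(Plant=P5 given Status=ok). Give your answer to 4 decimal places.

Total with Status=ok: 22 + 15 + 41 + 39 + 3 = 120.
P(Plant=P5 | Status=ok) = 3/120 = 0.0250.

0.0250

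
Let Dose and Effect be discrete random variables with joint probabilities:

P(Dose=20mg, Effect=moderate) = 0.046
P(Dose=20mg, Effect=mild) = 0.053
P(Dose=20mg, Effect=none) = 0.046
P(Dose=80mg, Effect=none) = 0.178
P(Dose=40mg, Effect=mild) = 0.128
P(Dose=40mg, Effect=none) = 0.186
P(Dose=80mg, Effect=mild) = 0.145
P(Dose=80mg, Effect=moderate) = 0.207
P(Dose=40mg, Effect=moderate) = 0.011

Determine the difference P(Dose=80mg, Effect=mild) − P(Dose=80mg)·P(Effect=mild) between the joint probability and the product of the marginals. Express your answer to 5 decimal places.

-0.02778

P(Dose=80mg) = 0.178 + 0.145 + 0.207 = 0.530.
P(Effect=mild) = 0.053 + 0.128 + 0.145 = 0.326.
P(Dose=80mg, Effect=mild) − P(Dose=80mg)P(Effect=mild) = 0.145 − 0.530×0.326 = -0.02778.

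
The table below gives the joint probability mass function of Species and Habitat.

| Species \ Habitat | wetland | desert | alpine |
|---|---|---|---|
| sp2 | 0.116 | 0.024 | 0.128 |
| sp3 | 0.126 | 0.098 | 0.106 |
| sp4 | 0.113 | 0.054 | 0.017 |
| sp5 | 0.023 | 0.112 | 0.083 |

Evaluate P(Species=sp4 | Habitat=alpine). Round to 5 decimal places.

P(Habitat=alpine) = 0.128 + 0.106 + 0.017 + 0.083 = 0.334.
P(Species=sp4 | Habitat=alpine) = 0.017/0.334 = 0.05090.

0.05090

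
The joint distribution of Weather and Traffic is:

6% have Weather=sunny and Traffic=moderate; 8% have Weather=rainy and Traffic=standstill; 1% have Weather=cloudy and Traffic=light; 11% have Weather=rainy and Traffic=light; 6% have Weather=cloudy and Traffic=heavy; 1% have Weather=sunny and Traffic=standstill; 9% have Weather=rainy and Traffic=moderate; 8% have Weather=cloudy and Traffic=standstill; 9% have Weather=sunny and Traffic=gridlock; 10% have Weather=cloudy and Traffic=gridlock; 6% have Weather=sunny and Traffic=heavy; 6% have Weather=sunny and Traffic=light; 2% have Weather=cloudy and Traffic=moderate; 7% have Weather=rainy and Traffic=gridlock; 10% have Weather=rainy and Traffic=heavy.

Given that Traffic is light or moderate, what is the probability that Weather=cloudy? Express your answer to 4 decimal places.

P(Traffic=light) = 0.06 + 0.01 + 0.11 = 0.18.
P(Traffic=moderate) = 0.06 + 0.02 + 0.09 = 0.17.
P(Traffic ∈ {light, moderate}) = 0.18 + 0.17 = 0.35; P(Weather=cloudy, Traffic ∈ {light, moderate}) = 0.01 + 0.02 = 0.03.
P(Weather=cloudy | Traffic ∈ {light, moderate}) = 0.03/0.35 = 0.0857.

0.0857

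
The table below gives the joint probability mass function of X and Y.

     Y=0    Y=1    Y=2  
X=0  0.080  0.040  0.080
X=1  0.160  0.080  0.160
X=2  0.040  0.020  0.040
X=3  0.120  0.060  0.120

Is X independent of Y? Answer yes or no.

yes

Every cell satisfies P(X,Y) = P(X)·P(Y). For instance P(X=2) = 0.100, P(Y=0) = 0.400, and 0.100×0.400 = 0.040 matches the joint entry. So X and Y are independent.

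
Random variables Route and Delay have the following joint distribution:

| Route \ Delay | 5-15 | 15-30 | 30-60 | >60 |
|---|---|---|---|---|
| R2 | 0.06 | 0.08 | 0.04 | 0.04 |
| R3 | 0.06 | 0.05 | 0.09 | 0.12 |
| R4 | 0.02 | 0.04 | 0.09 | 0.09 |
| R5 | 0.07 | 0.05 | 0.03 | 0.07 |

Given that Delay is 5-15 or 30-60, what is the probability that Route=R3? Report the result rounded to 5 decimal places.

P(Delay=5-15) = 0.06 + 0.06 + 0.02 + 0.07 = 0.21.
P(Delay=30-60) = 0.04 + 0.09 + 0.09 + 0.03 = 0.25.
P(Delay ∈ {5-15, 30-60}) = 0.21 + 0.25 = 0.46; P(Route=R3, Delay ∈ {5-15, 30-60}) = 0.06 + 0.09 = 0.15.
P(Route=R3 | Delay ∈ {5-15, 30-60}) = 0.15/0.46 = 0.32609.

0.32609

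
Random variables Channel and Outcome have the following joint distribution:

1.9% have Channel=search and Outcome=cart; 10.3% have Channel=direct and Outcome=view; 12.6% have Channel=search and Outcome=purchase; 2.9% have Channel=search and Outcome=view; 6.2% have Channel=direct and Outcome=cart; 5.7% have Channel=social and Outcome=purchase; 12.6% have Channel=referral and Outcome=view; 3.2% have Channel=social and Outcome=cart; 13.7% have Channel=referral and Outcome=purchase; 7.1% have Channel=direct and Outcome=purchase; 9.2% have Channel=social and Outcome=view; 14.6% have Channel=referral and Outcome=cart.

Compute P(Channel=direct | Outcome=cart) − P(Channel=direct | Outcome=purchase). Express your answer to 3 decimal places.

0.058

P(Outcome=cart) = 0.019 + 0.032 + 0.062 + 0.146 = 0.259; P(Channel=direct | Outcome=cart) = 0.062/0.259 = 0.2394.
P(Outcome=purchase) = 0.126 + 0.057 + 0.071 + 0.137 = 0.391; P(Channel=direct | Outcome=purchase) = 0.071/0.391 = 0.1816.
Difference = 0.058.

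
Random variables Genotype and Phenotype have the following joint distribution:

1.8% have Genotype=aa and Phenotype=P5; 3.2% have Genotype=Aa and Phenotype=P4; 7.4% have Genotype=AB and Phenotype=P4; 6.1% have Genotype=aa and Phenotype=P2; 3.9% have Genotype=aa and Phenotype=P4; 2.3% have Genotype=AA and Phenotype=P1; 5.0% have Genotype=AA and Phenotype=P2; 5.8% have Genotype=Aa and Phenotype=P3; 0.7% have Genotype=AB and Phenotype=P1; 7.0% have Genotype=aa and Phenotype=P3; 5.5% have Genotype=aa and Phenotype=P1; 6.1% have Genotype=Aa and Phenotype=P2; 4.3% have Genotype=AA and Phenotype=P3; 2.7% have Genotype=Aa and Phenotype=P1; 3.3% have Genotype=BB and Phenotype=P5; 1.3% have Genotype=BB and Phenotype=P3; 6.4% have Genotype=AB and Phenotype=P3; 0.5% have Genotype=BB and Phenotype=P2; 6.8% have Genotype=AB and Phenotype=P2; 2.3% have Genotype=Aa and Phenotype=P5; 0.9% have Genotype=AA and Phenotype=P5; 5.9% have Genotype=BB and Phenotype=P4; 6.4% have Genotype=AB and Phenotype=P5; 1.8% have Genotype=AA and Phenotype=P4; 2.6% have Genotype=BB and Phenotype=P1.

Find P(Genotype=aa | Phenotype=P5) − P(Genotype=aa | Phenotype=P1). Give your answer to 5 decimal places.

-0.27610

P(Phenotype=P5) = 0.009 + 0.023 + 0.018 + 0.064 + 0.033 = 0.147; P(Genotype=aa | Phenotype=P5) = 0.018/0.147 = 0.122449.
P(Phenotype=P1) = 0.023 + 0.027 + 0.055 + 0.007 + 0.026 = 0.138; P(Genotype=aa | Phenotype=P1) = 0.055/0.138 = 0.398551.
Difference = -0.27610.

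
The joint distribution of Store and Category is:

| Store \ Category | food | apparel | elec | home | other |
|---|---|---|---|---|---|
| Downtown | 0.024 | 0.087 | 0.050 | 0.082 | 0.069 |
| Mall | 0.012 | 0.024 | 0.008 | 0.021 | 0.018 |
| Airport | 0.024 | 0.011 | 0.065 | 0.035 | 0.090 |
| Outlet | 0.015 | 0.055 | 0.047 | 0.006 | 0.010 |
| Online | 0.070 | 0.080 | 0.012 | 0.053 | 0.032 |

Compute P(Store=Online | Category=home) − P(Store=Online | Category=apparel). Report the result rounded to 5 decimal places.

P(Category=home) = 0.082 + 0.021 + 0.035 + 0.006 + 0.053 = 0.197; P(Store=Online | Category=home) = 0.053/0.197 = 0.269036.
P(Category=apparel) = 0.087 + 0.024 + 0.011 + 0.055 + 0.080 = 0.257; P(Store=Online | Category=apparel) = 0.080/0.257 = 0.311284.
Difference = -0.04225.

-0.04225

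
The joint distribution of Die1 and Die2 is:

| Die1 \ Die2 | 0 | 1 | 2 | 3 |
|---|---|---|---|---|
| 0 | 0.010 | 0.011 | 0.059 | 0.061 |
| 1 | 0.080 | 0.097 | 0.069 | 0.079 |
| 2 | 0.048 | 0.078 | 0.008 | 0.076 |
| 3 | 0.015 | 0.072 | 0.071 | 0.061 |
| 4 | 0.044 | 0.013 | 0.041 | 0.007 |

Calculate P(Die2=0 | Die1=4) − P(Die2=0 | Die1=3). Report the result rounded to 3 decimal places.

P(Die1=4) = 0.044 + 0.013 + 0.041 + 0.007 = 0.105; P(Die2=0 | Die1=4) = 0.044/0.105 = 0.4190.
P(Die1=3) = 0.015 + 0.072 + 0.071 + 0.061 = 0.219; P(Die2=0 | Die1=3) = 0.015/0.219 = 0.0685.
Difference = 0.351.

0.351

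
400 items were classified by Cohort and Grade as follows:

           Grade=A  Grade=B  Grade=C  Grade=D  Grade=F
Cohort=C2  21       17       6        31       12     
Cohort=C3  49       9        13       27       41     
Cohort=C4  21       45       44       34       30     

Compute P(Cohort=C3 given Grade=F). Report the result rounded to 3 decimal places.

Total with Grade=F: 12 + 41 + 30 = 83.
P(Cohort=C3 | Grade=F) = 41/83 = 0.494.

0.494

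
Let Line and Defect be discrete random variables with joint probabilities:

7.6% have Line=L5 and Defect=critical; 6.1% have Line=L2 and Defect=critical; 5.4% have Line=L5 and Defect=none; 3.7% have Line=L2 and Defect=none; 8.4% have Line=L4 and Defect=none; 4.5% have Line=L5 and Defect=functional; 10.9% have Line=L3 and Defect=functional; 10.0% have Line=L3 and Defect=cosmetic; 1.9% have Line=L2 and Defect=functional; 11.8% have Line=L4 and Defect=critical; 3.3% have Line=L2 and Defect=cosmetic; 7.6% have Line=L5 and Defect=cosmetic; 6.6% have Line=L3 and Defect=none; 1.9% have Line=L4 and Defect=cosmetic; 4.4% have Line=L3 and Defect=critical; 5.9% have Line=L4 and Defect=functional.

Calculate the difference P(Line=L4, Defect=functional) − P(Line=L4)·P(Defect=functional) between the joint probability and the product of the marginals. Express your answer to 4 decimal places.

-0.0060

P(Line=L4) = 0.084 + 0.019 + 0.059 + 0.118 = 0.280.
P(Defect=functional) = 0.019 + 0.109 + 0.059 + 0.045 = 0.232.
P(Line=L4, Defect=functional) − P(Line=L4)P(Defect=functional) = 0.059 − 0.280×0.232 = -0.0060.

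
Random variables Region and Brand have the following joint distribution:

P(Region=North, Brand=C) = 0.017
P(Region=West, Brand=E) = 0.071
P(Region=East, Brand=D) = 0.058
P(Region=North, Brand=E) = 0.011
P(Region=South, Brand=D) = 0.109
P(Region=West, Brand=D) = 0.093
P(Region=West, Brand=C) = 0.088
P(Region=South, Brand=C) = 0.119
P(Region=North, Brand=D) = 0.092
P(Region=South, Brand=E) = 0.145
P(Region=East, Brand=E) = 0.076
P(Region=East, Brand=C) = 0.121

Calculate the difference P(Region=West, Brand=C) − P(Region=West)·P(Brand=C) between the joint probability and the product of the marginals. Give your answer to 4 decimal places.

P(Region=West) = 0.088 + 0.093 + 0.071 = 0.252.
P(Brand=C) = 0.017 + 0.119 + 0.121 + 0.088 = 0.345.
P(Region=West, Brand=C) − P(Region=West)P(Brand=C) = 0.088 − 0.252×0.345 = 0.0011.

0.0011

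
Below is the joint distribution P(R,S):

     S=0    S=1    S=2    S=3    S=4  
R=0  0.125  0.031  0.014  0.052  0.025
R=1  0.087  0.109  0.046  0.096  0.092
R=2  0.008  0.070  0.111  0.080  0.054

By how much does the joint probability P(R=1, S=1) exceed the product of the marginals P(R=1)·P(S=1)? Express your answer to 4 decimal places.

P(R=1) = 0.087 + 0.109 + 0.046 + 0.096 + 0.092 = 0.430.
P(S=1) = 0.031 + 0.109 + 0.070 = 0.210.
P(R=1, S=1) − P(R=1)P(S=1) = 0.109 − 0.430×0.210 = 0.0187.

0.0187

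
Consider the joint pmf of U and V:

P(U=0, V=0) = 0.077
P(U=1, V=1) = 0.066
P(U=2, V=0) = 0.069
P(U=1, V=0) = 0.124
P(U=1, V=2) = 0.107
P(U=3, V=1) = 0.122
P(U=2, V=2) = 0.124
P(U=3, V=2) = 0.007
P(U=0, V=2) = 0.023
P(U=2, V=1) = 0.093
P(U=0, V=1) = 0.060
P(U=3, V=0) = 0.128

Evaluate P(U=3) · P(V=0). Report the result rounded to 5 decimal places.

P(U=3) = 0.128 + 0.122 + 0.007 = 0.257.
P(V=0) = 0.077 + 0.124 + 0.069 + 0.128 = 0.398.
Product: 0.257 × 0.398 = 0.10229.

0.10229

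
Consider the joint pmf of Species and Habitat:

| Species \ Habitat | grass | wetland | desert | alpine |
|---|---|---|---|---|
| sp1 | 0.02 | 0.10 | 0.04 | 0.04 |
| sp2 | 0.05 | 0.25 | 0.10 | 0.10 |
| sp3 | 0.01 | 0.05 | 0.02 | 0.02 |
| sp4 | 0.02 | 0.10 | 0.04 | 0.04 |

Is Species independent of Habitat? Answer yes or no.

Every cell satisfies P(Species,Habitat) = P(Species)·P(Habitat). For instance P(Species=sp1) = 0.20, P(Habitat=grass) = 0.10, and 0.20×0.10 = 0.02 matches the joint entry. So Species and Habitat are independent.

yes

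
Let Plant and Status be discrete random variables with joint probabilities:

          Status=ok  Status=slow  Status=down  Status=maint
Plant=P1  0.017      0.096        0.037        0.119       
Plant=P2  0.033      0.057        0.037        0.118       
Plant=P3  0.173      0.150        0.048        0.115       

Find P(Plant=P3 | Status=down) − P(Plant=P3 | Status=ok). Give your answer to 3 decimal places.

P(Status=down) = 0.037 + 0.037 + 0.048 = 0.122; P(Plant=P3 | Status=down) = 0.048/0.122 = 0.3934.
P(Status=ok) = 0.017 + 0.033 + 0.173 = 0.223; P(Plant=P3 | Status=ok) = 0.173/0.223 = 0.7758.
Difference = -0.382.

-0.382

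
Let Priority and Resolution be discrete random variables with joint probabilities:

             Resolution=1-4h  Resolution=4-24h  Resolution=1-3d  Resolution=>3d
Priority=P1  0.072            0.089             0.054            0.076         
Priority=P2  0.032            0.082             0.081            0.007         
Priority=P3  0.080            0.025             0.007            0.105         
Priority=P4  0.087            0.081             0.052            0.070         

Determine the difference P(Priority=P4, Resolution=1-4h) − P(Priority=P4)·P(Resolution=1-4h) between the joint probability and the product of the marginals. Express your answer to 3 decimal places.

P(Priority=P4) = 0.087 + 0.081 + 0.052 + 0.070 = 0.290.
P(Resolution=1-4h) = 0.072 + 0.032 + 0.080 + 0.087 = 0.271.
P(Priority=P4, Resolution=1-4h) − P(Priority=P4)P(Resolution=1-4h) = 0.087 − 0.290×0.271 = 0.008.

0.008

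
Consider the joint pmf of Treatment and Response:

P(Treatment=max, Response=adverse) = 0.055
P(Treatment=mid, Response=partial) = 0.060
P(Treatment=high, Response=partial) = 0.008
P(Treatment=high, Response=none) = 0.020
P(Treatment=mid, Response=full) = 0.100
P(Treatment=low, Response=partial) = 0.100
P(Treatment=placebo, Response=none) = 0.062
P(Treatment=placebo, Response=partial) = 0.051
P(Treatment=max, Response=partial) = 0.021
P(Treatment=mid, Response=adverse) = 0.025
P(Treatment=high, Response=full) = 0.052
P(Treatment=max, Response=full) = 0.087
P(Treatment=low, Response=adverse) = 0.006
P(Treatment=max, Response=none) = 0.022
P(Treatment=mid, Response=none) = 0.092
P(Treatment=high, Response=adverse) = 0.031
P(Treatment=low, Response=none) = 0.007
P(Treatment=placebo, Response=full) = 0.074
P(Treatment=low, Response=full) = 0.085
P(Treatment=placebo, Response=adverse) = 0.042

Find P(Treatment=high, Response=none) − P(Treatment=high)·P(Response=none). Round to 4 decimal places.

P(Treatment=high) = 0.020 + 0.008 + 0.052 + 0.031 = 0.111.
P(Response=none) = 0.062 + 0.007 + 0.092 + 0.020 + 0.022 = 0.203.
P(Treatment=high, Response=none) − P(Treatment=high)P(Response=none) = 0.020 − 0.111×0.203 = -0.0025.

-0.0025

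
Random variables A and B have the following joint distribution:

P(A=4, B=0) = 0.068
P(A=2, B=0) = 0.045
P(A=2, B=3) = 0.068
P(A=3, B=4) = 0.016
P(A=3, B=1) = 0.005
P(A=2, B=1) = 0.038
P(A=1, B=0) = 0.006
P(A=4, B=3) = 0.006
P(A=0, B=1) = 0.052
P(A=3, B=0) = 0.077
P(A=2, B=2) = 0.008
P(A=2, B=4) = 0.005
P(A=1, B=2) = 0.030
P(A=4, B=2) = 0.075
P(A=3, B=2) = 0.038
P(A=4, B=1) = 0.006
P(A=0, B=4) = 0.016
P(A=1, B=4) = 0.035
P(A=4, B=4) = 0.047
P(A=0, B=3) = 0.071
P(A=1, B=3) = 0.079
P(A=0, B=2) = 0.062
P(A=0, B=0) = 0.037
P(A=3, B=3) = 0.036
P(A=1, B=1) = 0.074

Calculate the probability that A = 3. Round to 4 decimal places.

0.1720

P(A=3) = 0.077 + 0.005 + 0.038 + 0.036 + 0.016 = 0.172.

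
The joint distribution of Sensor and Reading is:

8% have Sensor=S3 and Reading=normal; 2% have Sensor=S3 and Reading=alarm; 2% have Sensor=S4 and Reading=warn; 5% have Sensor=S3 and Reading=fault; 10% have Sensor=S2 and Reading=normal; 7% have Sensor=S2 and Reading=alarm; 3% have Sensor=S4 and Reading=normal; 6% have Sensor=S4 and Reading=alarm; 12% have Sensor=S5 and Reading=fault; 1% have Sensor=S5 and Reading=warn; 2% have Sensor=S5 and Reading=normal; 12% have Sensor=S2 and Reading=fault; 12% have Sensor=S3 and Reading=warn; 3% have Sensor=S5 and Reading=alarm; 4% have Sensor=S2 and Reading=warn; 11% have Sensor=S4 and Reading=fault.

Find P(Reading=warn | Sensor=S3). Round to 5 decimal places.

P(Sensor=S3) = 0.08 + 0.12 + 0.02 + 0.05 = 0.27.
P(Reading=warn | Sensor=S3) = 0.12/0.27 = 0.44444.

0.44444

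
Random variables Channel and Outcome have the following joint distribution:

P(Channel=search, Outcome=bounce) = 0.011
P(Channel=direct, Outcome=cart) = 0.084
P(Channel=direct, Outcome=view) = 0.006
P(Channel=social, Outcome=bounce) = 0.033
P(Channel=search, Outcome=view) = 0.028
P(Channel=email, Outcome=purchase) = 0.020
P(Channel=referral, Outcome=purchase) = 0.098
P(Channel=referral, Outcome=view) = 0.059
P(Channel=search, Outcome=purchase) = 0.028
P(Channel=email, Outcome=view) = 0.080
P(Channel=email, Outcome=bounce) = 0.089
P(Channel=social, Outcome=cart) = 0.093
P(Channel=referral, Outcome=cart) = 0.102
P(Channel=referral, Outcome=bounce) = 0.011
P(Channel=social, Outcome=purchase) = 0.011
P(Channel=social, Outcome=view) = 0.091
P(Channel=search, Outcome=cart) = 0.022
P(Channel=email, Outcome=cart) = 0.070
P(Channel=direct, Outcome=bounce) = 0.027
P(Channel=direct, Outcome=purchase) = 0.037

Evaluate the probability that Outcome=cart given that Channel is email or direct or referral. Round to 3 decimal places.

P(Channel=email) = 0.089 + 0.080 + 0.070 + 0.020 = 0.259.
P(Channel=direct) = 0.027 + 0.006 + 0.084 + 0.037 = 0.154.
P(Channel=referral) = 0.011 + 0.059 + 0.102 + 0.098 = 0.270.
P(Channel ∈ {email, direct, referral}) = 0.259 + 0.154 + 0.270 = 0.683; P(Outcome=cart, Channel ∈ {email, direct, referral}) = 0.070 + 0.084 + 0.102 = 0.256.
P(Outcome=cart | Channel ∈ {email, direct, referral}) = 0.256/0.683 = 0.375.

0.375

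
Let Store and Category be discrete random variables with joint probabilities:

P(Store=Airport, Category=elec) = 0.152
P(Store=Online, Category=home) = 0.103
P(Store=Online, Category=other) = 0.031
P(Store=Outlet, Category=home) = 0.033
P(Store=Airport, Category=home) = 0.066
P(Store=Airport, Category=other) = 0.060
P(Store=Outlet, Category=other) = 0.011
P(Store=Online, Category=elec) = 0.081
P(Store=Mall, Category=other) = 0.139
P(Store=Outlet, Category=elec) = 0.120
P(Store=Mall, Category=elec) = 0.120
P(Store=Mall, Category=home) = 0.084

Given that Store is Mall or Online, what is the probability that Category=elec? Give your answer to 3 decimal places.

P(Store=Mall) = 0.120 + 0.084 + 0.139 = 0.343.
P(Store=Online) = 0.081 + 0.103 + 0.031 = 0.215.
P(Store ∈ {Mall, Online}) = 0.343 + 0.215 = 0.558; P(Category=elec, Store ∈ {Mall, Online}) = 0.120 + 0.081 = 0.201.
P(Category=elec | Store ∈ {Mall, Online}) = 0.201/0.558 = 0.360.

0.360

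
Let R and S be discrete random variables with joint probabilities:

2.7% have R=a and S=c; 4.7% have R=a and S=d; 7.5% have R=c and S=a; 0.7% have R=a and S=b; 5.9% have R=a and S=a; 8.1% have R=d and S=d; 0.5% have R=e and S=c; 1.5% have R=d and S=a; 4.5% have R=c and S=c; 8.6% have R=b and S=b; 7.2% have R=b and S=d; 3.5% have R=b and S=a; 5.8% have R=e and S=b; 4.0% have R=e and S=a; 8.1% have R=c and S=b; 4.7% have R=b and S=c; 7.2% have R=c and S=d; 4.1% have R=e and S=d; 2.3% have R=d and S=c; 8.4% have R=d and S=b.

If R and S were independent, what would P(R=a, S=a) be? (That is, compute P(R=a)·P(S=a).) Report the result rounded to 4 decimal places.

0.0314

P(R=a) = 0.059 + 0.007 + 0.027 + 0.047 = 0.140.
P(S=a) = 0.059 + 0.035 + 0.075 + 0.015 + 0.040 = 0.224.
Product: 0.140 × 0.224 = 0.0314.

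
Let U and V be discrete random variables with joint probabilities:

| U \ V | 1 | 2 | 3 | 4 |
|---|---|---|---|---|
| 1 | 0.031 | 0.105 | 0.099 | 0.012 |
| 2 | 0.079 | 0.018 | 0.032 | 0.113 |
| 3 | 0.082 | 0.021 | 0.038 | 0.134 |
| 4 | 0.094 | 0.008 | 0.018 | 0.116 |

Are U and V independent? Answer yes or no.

P(U=1) = 0.247 and P(V=4) = 0.375, so their product is 0.09263, but P(U=1, V=4) = 0.012. Since these differ, U and V are not independent.

no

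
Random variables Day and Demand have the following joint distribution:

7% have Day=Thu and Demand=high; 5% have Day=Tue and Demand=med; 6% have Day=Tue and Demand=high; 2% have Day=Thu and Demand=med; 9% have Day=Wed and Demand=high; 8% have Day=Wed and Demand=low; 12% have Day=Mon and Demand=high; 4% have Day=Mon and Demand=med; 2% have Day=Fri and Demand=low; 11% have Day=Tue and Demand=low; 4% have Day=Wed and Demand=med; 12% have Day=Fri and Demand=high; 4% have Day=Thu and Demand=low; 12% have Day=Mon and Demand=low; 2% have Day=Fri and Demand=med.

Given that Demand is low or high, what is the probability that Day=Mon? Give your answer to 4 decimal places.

P(Demand=low) = 0.12 + 0.11 + 0.08 + 0.04 + 0.02 = 0.37.
P(Demand=high) = 0.12 + 0.06 + 0.09 + 0.07 + 0.12 = 0.46.
P(Demand ∈ {low, high}) = 0.37 + 0.46 = 0.83; P(Day=Mon, Demand ∈ {low, high}) = 0.12 + 0.12 = 0.24.
P(Day=Mon | Demand ∈ {low, high}) = 0.24/0.83 = 0.2892.

0.2892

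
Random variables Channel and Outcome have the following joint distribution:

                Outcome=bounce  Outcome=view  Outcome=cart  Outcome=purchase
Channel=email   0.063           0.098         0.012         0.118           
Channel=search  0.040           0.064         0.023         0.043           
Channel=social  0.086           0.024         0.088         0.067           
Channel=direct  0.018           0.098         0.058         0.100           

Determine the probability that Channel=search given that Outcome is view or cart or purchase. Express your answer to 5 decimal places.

0.16393

P(Outcome=view) = 0.098 + 0.064 + 0.024 + 0.098 = 0.284.
P(Outcome=cart) = 0.012 + 0.023 + 0.088 + 0.058 = 0.181.
P(Outcome=purchase) = 0.118 + 0.043 + 0.067 + 0.100 = 0.328.
P(Outcome ∈ {view, cart, purchase}) = 0.284 + 0.181 + 0.328 = 0.793; P(Channel=search, Outcome ∈ {view, cart, purchase}) = 0.064 + 0.023 + 0.043 = 0.130.
P(Channel=search | Outcome ∈ {view, cart, purchase}) = 0.130/0.793 = 0.16393.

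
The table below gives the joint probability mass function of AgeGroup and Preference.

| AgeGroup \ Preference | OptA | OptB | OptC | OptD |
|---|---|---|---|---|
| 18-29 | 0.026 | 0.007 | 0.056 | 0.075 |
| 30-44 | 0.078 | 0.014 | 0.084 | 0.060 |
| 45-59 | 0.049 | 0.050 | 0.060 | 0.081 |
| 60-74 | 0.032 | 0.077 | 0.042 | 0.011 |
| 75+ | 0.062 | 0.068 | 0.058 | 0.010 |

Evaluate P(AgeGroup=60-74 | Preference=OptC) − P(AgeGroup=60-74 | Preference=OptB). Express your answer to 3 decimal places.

-0.216

P(Preference=OptC) = 0.056 + 0.084 + 0.060 + 0.042 + 0.058 = 0.300; P(AgeGroup=60-74 | Preference=OptC) = 0.042/0.300 = 0.1400.
P(Preference=OptB) = 0.007 + 0.014 + 0.050 + 0.077 + 0.068 = 0.216; P(AgeGroup=60-74 | Preference=OptB) = 0.077/0.216 = 0.3565.
Difference = -0.216.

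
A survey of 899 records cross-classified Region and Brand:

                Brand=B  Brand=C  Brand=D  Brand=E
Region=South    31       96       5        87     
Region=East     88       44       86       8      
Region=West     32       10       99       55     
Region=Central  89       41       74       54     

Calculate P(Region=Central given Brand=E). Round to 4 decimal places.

0.2647

Total with Brand=E: 87 + 8 + 55 + 54 = 204.
P(Region=Central | Brand=E) = 54/204 = 0.2647.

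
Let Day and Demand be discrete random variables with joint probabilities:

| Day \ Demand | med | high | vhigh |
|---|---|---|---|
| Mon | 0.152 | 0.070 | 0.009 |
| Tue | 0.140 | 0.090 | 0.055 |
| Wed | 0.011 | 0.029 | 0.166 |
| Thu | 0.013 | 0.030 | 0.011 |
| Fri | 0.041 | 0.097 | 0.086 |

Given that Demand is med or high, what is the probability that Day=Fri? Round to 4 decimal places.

P(Demand=med) = 0.152 + 0.140 + 0.011 + 0.013 + 0.041 = 0.357.
P(Demand=high) = 0.070 + 0.090 + 0.029 + 0.030 + 0.097 = 0.316.
P(Demand ∈ {med, high}) = 0.357 + 0.316 = 0.673; P(Day=Fri, Demand ∈ {med, high}) = 0.041 + 0.097 = 0.138.
P(Day=Fri | Demand ∈ {med, high}) = 0.138/0.673 = 0.2051.

0.2051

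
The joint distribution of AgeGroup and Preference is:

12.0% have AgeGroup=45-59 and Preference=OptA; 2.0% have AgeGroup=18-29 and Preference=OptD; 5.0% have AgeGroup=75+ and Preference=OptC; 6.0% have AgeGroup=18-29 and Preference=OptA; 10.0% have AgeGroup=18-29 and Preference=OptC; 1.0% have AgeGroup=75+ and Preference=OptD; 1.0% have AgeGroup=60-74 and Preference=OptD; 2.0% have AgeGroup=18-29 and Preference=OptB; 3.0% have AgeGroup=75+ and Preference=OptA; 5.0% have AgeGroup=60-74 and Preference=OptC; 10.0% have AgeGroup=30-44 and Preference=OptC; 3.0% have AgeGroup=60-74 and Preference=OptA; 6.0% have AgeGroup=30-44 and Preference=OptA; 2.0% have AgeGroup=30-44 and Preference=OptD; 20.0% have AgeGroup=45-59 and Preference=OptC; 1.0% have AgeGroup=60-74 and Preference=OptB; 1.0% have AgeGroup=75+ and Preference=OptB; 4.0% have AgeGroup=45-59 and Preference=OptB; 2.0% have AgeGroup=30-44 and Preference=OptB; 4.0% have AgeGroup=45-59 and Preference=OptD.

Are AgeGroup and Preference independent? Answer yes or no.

yes

Every cell satisfies P(AgeGroup,Preference) = P(AgeGroup)·P(Preference). For instance P(AgeGroup=75+) = 0.100, P(Preference=OptA) = 0.300, and 0.100×0.300 = 0.030 matches the joint entry. So AgeGroup and Preference are independent.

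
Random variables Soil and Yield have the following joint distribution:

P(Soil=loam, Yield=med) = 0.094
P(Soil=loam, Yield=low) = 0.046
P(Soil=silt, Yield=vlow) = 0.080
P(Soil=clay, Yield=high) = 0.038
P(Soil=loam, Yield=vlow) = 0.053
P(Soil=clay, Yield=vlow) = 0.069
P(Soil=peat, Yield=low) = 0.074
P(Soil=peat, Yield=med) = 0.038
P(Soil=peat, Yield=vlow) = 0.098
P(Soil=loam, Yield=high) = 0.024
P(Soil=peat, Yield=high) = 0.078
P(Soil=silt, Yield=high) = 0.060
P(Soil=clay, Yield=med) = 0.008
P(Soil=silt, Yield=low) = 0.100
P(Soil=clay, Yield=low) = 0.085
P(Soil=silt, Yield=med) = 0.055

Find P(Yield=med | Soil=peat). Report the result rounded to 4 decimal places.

P(Soil=peat) = 0.098 + 0.074 + 0.038 + 0.078 = 0.288.
P(Yield=med | Soil=peat) = 0.038/0.288 = 0.1319.

0.1319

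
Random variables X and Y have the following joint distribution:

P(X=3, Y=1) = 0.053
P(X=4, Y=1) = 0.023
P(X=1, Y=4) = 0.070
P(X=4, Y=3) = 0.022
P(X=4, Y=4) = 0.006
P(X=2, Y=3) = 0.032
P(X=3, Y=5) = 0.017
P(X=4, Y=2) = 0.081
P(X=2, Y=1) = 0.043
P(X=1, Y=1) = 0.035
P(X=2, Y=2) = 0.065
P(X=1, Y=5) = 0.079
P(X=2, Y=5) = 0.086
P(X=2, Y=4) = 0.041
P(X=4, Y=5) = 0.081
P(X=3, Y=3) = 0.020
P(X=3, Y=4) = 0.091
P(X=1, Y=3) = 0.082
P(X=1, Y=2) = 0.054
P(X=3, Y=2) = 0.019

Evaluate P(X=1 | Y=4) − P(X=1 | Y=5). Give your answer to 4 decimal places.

P(Y=4) = 0.070 + 0.041 + 0.091 + 0.006 = 0.208; P(X=1 | Y=4) = 0.070/0.208 = 0.33654.
P(Y=5) = 0.079 + 0.086 + 0.017 + 0.081 = 0.263; P(X=1 | Y=5) = 0.079/0.263 = 0.30038.
Difference = 0.0362.

0.0362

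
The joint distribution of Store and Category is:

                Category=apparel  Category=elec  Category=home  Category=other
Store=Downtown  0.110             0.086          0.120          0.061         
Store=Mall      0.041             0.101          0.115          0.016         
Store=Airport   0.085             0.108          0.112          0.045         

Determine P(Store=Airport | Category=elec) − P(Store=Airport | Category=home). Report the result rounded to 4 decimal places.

0.0433

P(Category=elec) = 0.086 + 0.101 + 0.108 = 0.295; P(Store=Airport | Category=elec) = 0.108/0.295 = 0.36610.
P(Category=home) = 0.120 + 0.115 + 0.112 = 0.347; P(Store=Airport | Category=home) = 0.112/0.347 = 0.32277.
Difference = 0.0433.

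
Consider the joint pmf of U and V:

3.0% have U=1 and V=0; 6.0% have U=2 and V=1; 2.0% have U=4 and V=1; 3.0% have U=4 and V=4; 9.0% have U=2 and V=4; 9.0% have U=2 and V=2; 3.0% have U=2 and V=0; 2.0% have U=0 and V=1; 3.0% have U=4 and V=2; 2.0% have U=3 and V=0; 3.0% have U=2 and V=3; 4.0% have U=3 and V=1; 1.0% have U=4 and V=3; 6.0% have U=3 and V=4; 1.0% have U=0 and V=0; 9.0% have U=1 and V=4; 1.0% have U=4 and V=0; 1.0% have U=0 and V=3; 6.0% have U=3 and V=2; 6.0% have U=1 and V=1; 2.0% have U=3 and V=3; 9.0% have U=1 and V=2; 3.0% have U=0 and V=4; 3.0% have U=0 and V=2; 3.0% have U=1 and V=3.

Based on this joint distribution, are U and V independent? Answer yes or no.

yes

Every cell satisfies P(U,V) = P(U)·P(V). For instance P(U=3) = 0.200, P(V=4) = 0.300, and 0.200×0.300 = 0.060 matches the joint entry. So U and V are independent.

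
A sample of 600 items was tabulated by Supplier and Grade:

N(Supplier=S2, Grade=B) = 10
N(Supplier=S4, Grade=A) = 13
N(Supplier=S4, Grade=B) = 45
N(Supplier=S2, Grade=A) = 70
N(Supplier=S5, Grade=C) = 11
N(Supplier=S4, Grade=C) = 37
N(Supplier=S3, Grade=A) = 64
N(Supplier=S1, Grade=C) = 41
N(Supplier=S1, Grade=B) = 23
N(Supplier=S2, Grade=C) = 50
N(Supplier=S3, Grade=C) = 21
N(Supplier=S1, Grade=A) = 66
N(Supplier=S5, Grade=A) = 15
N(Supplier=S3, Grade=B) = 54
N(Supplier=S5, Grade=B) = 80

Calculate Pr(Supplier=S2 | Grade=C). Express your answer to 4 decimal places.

Total with Grade=C: 41 + 50 + 21 + 37 + 11 = 160.
P(Supplier=S2 | Grade=C) = 50/160 = 0.3125.

0.3125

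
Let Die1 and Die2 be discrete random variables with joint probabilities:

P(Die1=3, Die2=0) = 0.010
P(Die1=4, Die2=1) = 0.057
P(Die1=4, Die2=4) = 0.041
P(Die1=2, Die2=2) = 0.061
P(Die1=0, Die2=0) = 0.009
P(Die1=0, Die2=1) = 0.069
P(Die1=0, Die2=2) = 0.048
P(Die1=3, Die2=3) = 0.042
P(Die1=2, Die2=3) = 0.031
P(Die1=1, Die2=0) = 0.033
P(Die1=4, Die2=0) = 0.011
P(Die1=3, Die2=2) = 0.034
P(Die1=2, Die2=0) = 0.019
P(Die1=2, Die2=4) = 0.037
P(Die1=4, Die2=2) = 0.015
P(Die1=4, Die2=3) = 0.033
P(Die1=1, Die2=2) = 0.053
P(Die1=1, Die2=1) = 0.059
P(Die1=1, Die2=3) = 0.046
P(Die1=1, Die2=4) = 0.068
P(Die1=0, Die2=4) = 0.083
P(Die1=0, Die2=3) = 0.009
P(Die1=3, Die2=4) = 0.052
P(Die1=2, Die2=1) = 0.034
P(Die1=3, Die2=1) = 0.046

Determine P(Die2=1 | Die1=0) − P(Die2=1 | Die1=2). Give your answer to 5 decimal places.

0.12970

P(Die1=0) = 0.009 + 0.069 + 0.048 + 0.009 + 0.083 = 0.218; P(Die2=1 | Die1=0) = 0.069/0.218 = 0.316514.
P(Die1=2) = 0.019 + 0.034 + 0.061 + 0.031 + 0.037 = 0.182; P(Die2=1 | Die1=2) = 0.034/0.182 = 0.186813.
Difference = 0.12970.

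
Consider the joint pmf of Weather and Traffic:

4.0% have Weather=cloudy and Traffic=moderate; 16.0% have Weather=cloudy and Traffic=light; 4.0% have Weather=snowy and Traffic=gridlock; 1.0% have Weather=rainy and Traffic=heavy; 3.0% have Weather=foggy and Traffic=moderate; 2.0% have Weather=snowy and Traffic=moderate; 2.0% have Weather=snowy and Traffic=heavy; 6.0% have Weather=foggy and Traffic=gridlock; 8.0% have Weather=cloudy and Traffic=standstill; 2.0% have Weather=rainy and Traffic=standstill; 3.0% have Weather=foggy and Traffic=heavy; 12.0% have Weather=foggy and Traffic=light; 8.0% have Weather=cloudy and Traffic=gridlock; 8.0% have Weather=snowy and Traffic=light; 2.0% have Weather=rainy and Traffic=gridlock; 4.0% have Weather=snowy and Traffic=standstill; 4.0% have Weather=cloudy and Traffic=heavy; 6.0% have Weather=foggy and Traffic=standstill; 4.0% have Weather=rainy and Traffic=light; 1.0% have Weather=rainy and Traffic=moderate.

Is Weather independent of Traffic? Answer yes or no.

yes

Every cell satisfies P(Weather,Traffic) = P(Weather)·P(Traffic). For instance P(Weather=cloudy) = 0.400, P(Traffic=light) = 0.400, and 0.400×0.400 = 0.160 matches the joint entry. So Weather and Traffic are independent.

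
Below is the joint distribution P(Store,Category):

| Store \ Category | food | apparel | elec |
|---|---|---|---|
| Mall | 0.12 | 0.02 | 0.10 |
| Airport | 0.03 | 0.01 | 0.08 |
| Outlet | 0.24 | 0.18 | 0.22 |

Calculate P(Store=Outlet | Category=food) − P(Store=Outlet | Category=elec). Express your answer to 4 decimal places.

0.0654

P(Category=food) = 0.12 + 0.03 + 0.24 = 0.39; P(Store=Outlet | Category=food) = 0.24/0.39 = 0.61538.
P(Category=elec) = 0.10 + 0.08 + 0.22 = 0.40; P(Store=Outlet | Category=elec) = 0.22/0.40 = 0.55000.
Difference = 0.0654.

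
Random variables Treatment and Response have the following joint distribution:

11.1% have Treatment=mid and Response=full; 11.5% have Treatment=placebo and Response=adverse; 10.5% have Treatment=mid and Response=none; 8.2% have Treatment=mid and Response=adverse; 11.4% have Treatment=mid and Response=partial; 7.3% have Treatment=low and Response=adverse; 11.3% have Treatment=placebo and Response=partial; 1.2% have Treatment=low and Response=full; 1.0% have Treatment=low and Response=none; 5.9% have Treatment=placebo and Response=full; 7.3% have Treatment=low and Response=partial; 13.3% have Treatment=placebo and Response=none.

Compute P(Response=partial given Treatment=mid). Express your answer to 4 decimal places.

P(Treatment=mid) = 0.105 + 0.114 + 0.111 + 0.082 = 0.412.
P(Response=partial | Treatment=mid) = 0.114/0.412 = 0.2767.

0.2767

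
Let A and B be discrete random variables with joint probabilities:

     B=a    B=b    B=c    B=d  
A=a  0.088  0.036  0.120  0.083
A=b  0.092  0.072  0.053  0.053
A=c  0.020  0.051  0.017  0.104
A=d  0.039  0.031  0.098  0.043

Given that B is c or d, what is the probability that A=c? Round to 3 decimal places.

P(B=c) = 0.120 + 0.053 + 0.017 + 0.098 = 0.288.
P(B=d) = 0.083 + 0.053 + 0.104 + 0.043 = 0.283.
P(B ∈ {c, d}) = 0.288 + 0.283 = 0.571; P(A=c, B ∈ {c, d}) = 0.017 + 0.104 = 0.121.
P(A=c | B ∈ {c, d}) = 0.121/0.571 = 0.212.

0.212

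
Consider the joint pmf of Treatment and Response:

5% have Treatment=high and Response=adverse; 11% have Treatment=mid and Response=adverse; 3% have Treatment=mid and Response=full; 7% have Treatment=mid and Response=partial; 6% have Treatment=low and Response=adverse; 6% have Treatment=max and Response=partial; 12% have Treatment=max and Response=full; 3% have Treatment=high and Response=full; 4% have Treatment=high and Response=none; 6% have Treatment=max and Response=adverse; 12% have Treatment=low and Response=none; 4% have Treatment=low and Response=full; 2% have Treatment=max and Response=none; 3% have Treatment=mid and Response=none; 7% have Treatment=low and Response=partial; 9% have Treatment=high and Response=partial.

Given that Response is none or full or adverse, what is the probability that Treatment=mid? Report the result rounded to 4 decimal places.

0.2394

P(Response=none) = 0.12 + 0.03 + 0.04 + 0.02 = 0.21.
P(Response=full) = 0.04 + 0.03 + 0.03 + 0.12 = 0.22.
P(Response=adverse) = 0.06 + 0.11 + 0.05 + 0.06 = 0.28.
P(Response ∈ {none, full, adverse}) = 0.21 + 0.22 + 0.28 = 0.71; P(Treatment=mid, Response ∈ {none, full, adverse}) = 0.03 + 0.03 + 0.11 = 0.17.
P(Treatment=mid | Response ∈ {none, full, adverse}) = 0.17/0.71 = 0.2394.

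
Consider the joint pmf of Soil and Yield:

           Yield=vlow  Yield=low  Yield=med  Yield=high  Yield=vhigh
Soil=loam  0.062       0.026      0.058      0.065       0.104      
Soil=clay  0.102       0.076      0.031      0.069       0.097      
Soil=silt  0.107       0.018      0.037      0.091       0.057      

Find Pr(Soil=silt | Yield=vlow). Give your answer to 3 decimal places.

P(Yield=vlow) = 0.062 + 0.102 + 0.107 = 0.271.
P(Soil=silt | Yield=vlow) = 0.107/0.271 = 0.395.

0.395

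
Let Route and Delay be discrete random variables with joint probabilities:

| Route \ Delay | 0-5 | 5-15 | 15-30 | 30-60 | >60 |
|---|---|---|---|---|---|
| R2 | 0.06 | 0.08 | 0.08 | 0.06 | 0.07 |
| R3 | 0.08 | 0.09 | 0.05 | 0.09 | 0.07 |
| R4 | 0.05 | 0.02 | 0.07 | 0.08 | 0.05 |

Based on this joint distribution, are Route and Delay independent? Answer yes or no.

P(Route=R4) = 0.27 and P(Delay=5-15) = 0.19, so their product is 0.0513, but P(Route=R4, Delay=5-15) = 0.02. Since these differ, Route and Delay are not independent.

no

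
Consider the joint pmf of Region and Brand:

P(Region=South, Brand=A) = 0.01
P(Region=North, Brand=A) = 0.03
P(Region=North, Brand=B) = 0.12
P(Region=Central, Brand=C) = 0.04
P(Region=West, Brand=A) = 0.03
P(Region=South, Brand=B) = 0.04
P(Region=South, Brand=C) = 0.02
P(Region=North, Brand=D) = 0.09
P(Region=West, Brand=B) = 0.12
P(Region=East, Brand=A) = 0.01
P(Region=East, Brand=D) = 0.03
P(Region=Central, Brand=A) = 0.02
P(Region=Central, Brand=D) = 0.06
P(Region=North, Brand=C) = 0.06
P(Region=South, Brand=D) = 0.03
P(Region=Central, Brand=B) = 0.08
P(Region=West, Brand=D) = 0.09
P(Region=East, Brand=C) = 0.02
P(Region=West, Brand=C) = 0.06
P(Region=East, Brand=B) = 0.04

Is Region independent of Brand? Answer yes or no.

yes

Every cell satisfies P(Region,Brand) = P(Region)·P(Brand). For instance P(Region=North) = 0.30, P(Brand=B) = 0.40, and 0.30×0.40 = 0.12 matches the joint entry. So Region and Brand are independent.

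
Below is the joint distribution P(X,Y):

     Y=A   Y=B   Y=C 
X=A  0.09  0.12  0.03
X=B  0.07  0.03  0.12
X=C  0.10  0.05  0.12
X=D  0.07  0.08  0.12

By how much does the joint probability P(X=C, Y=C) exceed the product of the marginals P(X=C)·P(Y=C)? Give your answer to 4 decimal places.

P(X=C) = 0.10 + 0.05 + 0.12 = 0.27.
P(Y=C) = 0.03 + 0.12 + 0.12 + 0.12 = 0.39.
P(X=C, Y=C) − P(X=C)P(Y=C) = 0.12 − 0.27×0.39 = 0.0147.

0.0147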